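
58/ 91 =0.64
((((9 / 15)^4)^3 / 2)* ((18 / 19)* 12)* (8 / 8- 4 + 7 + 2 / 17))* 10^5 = 25713241344 / 5046875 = 5094.88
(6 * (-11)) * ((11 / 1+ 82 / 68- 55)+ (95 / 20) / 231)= 671887 / 238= 2823.05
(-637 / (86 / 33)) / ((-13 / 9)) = 169.22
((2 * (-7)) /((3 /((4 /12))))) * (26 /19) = -364 /171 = -2.13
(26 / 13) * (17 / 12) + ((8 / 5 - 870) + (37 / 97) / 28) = -35262631 / 40740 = -865.55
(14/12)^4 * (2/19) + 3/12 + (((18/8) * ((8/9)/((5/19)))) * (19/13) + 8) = 15647639/800280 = 19.55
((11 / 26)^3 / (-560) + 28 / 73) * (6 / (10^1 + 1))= 826483551 / 3951787840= 0.21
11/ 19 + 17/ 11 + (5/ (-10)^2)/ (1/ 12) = 2847/ 1045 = 2.72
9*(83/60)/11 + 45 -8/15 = 45.60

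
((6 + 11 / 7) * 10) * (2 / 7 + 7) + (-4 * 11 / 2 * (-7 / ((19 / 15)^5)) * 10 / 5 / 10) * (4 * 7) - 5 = 98411676715 / 121328851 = 811.12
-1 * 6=-6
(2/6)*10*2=20/3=6.67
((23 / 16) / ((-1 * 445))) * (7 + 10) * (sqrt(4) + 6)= -391 / 890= -0.44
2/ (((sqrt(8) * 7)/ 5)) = 5 * sqrt(2)/ 14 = 0.51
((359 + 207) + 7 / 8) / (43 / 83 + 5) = 376405 / 3664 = 102.73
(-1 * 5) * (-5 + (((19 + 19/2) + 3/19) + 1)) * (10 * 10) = -234250/19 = -12328.95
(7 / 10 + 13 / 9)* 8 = 772 / 45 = 17.16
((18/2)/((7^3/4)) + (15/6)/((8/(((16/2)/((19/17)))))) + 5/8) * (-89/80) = -13766253/4170880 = -3.30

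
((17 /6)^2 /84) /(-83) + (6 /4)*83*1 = 31248215 /250992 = 124.50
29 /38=0.76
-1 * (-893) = 893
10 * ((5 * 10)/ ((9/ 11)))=5500/ 9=611.11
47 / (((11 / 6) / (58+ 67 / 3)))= 22654 / 11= 2059.45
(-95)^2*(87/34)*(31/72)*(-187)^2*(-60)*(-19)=1585494717125/4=396373679281.25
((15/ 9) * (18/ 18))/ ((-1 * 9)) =-5/ 27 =-0.19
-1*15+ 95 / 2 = 65 / 2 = 32.50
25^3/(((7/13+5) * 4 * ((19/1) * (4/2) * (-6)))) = -203125/65664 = -3.09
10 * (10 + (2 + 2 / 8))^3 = 588245 / 32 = 18382.66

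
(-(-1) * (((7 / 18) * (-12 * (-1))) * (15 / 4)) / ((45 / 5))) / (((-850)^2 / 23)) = 161 / 2601000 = 0.00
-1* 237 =-237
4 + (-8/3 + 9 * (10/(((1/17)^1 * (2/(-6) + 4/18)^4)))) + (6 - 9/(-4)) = 120460075/12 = 10038339.58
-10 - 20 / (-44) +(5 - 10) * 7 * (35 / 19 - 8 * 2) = 101570 / 209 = 485.98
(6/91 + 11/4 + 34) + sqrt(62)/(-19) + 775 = 811.40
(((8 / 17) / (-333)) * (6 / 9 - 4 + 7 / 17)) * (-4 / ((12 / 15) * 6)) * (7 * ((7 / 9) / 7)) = -20860 / 7795197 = -0.00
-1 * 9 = -9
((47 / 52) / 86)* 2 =47 / 2236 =0.02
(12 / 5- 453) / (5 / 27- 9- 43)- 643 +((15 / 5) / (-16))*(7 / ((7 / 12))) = -17810771 / 27980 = -636.55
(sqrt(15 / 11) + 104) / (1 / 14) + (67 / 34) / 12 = 14 * sqrt(165) / 11 + 594115 / 408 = 1472.51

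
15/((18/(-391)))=-1955/6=-325.83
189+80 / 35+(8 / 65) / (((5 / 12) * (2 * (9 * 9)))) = 11749837 / 61425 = 191.29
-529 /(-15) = 35.27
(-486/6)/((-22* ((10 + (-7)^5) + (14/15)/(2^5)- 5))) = -9720/44357203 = -0.00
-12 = -12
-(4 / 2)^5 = -32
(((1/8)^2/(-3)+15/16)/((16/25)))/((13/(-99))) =-147675/13312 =-11.09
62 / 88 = 31 / 44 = 0.70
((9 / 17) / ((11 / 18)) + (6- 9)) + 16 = 2593 / 187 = 13.87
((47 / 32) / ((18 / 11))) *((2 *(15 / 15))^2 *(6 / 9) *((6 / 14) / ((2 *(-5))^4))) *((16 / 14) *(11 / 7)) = 5687 / 30870000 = 0.00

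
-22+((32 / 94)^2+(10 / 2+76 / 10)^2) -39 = 5405196 / 55225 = 97.88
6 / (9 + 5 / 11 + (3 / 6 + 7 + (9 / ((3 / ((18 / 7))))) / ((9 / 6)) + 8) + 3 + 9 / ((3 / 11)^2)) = 924 / 23731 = 0.04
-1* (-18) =18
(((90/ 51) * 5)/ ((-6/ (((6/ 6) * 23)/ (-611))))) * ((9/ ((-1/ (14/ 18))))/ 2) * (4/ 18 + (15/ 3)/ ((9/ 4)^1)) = -44275/ 93483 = -0.47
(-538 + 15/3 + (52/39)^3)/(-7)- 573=-93970/189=-497.20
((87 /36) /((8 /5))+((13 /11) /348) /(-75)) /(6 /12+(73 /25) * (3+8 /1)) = 3469021 /74921616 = 0.05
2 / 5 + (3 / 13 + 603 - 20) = 37936 / 65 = 583.63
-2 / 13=-0.15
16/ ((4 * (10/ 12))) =24/ 5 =4.80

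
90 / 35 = 18 / 7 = 2.57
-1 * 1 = -1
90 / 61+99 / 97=14769 / 5917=2.50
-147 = -147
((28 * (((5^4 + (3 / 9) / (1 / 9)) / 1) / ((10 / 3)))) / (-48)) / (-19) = 1099 / 190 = 5.78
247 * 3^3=6669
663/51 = 13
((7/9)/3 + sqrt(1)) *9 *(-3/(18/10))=-170/9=-18.89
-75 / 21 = -25 / 7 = -3.57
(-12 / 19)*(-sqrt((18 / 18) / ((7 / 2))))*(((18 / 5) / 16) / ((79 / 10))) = 27*sqrt(14) / 10507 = 0.01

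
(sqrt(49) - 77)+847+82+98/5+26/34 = 74746/85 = 879.36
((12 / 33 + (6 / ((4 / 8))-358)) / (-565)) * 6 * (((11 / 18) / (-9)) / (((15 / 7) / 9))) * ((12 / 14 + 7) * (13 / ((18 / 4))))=-23.76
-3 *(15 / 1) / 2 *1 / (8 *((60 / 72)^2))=-81 / 20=-4.05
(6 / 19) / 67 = 6 / 1273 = 0.00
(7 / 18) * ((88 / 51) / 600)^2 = 847 / 263351250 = 0.00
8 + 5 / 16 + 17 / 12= 467 / 48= 9.73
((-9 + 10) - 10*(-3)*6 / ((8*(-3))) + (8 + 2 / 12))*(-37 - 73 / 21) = -4250 / 63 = -67.46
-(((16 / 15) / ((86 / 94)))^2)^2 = -319794774016 / 173076800625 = -1.85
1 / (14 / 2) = 1 / 7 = 0.14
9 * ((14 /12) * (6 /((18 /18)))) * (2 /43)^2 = 252 /1849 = 0.14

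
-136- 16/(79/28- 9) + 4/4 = -22907/173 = -132.41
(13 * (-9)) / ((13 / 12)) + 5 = -103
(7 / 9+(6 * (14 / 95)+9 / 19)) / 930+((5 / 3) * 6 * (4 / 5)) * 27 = 85877113 / 397575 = 216.00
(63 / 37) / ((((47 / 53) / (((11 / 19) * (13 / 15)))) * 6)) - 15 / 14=-1053352 / 1156435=-0.91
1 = 1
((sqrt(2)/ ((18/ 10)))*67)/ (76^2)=335*sqrt(2)/ 51984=0.01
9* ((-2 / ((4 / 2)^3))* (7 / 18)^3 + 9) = 209609 / 2592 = 80.87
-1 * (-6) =6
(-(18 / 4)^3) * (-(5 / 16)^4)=455625 / 524288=0.87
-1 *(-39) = 39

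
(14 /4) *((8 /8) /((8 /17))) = 119 /16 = 7.44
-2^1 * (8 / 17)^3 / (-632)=128 / 388127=0.00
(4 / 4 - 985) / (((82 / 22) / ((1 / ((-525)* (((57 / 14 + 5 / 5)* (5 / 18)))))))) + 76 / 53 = 842404 / 470375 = 1.79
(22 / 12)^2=121 / 36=3.36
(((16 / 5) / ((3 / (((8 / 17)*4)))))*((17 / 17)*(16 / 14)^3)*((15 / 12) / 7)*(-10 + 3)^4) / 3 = 65536 / 153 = 428.34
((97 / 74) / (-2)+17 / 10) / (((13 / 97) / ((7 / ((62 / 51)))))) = 26768217 / 596440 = 44.88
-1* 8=-8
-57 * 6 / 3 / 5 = -114 / 5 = -22.80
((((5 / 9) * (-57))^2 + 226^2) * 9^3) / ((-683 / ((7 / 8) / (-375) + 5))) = -189738558999 / 683000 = -277801.70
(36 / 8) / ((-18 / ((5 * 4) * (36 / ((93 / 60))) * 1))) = -3600 / 31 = -116.13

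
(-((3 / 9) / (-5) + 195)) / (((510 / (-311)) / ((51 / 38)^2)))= 3864797 / 18050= 214.12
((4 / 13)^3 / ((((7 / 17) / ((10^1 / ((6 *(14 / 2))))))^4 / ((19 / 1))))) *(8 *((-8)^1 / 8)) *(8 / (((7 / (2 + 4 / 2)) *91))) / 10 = -1624984576000 / 653489822521809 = -0.00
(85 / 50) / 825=17 / 8250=0.00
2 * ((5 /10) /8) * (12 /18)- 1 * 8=-95 /12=-7.92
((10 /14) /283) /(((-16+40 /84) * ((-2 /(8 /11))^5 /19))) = 0.00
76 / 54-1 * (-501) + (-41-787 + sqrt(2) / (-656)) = -325.59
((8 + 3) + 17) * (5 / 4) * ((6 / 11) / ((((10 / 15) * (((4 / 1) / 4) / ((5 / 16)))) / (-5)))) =-7875 / 176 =-44.74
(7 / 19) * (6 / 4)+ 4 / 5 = 257 / 190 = 1.35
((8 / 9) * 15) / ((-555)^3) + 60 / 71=6154338932 / 7282635075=0.85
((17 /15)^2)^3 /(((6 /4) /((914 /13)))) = 44123476132 /444234375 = 99.32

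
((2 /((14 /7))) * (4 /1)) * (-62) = -248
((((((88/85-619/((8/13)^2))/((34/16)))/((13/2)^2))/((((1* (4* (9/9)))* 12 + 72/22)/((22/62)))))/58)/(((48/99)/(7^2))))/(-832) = 579555795357/2197735346094080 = 0.00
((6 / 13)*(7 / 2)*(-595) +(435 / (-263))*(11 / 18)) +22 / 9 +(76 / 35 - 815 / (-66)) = -11197631539 / 11846835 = -945.20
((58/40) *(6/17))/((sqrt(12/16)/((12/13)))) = 348 *sqrt(3)/1105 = 0.55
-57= -57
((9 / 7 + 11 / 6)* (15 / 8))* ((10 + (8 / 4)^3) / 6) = 17.54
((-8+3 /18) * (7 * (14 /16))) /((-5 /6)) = 2303 /40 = 57.58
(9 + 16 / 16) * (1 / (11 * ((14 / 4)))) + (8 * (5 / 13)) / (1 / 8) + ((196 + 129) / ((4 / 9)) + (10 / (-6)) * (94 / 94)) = 9062555 / 12012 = 754.46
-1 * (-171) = 171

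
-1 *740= -740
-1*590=-590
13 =13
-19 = -19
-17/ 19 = -0.89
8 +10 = 18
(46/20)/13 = 23/130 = 0.18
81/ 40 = 2.02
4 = 4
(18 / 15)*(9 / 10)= 1.08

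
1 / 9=0.11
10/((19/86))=45.26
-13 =-13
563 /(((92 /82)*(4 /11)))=253913 /184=1379.96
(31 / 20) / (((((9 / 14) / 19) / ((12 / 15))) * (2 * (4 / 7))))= 32.07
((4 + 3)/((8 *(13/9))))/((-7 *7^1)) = -0.01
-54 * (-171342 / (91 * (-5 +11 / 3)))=-6939351 / 91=-76256.60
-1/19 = -0.05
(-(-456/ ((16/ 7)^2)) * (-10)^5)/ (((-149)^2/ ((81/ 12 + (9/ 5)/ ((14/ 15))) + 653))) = -23100853125/ 88804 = -260133.02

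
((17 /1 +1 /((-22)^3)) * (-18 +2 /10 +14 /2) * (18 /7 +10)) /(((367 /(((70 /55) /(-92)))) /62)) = 60603822 /11234971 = 5.39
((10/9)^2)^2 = 10000/6561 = 1.52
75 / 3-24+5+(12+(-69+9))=-42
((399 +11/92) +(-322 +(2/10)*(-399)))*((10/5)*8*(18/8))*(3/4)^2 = -99873/1840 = -54.28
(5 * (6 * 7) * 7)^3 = 3176523000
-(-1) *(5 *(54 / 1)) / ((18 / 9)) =135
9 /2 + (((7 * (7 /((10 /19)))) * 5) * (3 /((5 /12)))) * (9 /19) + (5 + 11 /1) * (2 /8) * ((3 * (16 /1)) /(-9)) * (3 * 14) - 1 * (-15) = 7111 /10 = 711.10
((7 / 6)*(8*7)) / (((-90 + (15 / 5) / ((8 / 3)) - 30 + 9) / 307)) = -481376 / 2637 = -182.55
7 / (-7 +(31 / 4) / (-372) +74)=336 / 3215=0.10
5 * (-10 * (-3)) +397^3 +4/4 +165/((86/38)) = 62570996.91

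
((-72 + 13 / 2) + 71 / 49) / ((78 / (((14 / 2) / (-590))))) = 6277 / 644280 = 0.01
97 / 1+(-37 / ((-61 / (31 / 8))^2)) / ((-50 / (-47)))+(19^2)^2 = 1552911538421 / 11907200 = 130417.86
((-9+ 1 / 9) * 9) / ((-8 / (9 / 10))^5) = 59049 / 40960000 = 0.00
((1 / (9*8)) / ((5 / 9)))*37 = 0.92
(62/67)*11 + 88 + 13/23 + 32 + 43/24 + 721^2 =19230701255/36984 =519973.54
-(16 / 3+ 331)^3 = -1027243729 / 27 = -38046064.04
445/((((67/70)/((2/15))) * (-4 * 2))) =-3115/402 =-7.75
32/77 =0.42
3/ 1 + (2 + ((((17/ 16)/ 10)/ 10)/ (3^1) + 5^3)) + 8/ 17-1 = 10565089/ 81600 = 129.47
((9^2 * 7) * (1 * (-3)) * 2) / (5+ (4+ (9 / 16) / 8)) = -16128 / 43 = -375.07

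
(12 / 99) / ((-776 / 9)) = -0.00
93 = 93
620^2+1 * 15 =384415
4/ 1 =4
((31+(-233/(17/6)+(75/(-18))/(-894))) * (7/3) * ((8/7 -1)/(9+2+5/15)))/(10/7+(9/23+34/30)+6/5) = -752130659/2073128784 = -0.36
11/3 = 3.67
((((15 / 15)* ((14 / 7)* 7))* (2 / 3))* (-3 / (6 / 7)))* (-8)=784 / 3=261.33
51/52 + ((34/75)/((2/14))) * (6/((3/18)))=149787/1300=115.22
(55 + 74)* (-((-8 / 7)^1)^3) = 66048 / 343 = 192.56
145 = 145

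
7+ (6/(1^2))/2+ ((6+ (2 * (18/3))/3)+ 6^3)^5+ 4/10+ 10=589579257396.40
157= 157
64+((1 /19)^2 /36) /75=62380801 /974700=64.00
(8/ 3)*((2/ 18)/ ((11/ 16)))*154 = 1792/ 27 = 66.37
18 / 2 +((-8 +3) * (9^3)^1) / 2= -3627 / 2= -1813.50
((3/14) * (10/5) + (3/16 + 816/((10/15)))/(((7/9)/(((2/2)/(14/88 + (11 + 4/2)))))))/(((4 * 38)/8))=648687/102676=6.32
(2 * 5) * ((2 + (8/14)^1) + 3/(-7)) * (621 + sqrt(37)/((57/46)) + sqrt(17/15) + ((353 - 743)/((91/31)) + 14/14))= 10 * sqrt(255)/7 + 2300 * sqrt(37)/133 + 513600/49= 10609.64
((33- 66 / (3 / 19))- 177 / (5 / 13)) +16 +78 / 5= -4068 / 5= -813.60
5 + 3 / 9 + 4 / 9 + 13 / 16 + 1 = 1093 / 144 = 7.59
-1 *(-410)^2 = -168100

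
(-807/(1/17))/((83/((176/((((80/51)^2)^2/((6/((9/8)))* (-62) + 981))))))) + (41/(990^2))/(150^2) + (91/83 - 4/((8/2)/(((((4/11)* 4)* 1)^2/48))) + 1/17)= -3124738.28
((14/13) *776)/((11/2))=21728/143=151.94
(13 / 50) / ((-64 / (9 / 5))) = -117 / 16000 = -0.01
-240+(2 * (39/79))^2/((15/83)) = -7320876/31205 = -234.61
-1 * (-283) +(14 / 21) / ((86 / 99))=12202 / 43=283.77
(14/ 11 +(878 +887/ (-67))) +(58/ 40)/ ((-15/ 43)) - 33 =183264761/ 221100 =828.88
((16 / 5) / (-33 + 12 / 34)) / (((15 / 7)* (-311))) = 1904 / 12945375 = 0.00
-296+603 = 307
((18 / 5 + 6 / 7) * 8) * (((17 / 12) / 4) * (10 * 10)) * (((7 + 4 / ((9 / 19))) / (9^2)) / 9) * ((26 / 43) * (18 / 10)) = 6389552 / 219429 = 29.12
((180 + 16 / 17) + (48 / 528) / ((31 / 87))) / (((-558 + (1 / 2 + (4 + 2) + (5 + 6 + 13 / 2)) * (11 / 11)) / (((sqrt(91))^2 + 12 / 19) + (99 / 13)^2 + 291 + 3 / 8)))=-11899320977875 / 79519721424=-149.64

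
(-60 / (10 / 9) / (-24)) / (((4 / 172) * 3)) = 129 / 4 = 32.25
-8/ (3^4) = -8/ 81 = -0.10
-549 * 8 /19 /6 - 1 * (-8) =-580 /19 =-30.53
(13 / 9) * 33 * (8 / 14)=572 / 21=27.24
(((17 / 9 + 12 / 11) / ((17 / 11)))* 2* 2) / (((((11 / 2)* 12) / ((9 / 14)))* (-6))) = -295 / 23562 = -0.01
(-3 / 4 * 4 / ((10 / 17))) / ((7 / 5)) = -3.64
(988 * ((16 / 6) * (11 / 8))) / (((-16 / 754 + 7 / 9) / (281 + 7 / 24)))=6915110059 / 5134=1346924.44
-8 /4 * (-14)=28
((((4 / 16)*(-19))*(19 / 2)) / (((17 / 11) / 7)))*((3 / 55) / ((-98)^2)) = -1083 / 932960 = -0.00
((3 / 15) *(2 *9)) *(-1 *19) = -68.40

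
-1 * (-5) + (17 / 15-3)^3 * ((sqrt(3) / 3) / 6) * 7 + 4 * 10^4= 40005-76832 * sqrt(3) / 30375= 40000.62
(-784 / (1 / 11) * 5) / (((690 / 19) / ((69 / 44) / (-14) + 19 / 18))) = -695723 / 621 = -1120.33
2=2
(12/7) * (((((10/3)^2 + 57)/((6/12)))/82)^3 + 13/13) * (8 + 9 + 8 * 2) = 1763707352/5582601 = 315.93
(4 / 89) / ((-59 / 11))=-44 / 5251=-0.01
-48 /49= -0.98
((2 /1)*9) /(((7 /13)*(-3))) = -78 /7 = -11.14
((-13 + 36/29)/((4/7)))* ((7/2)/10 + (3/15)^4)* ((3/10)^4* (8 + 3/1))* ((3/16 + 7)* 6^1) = -27.80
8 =8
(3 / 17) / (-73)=-3 / 1241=-0.00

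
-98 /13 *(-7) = 686 /13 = 52.77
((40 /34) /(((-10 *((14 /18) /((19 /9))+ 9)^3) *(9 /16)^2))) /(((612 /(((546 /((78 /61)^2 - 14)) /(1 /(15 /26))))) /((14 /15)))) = 20009513776 /1138928272438815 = 0.00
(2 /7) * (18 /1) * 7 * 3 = 108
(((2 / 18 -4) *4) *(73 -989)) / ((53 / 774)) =11028640 / 53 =208087.55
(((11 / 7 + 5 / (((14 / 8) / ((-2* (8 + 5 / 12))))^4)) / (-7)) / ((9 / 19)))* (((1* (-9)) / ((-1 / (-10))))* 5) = 7908880808350 / 1361367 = 5809514.12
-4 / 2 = -2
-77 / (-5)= 77 / 5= 15.40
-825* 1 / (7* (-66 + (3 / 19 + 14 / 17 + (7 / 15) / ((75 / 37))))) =1.82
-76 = -76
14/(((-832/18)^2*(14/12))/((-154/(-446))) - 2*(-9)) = 18711/9671929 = 0.00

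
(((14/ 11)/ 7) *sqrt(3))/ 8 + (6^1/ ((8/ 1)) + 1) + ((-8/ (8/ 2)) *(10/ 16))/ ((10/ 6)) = sqrt(3)/ 44 + 1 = 1.04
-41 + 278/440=-8881/220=-40.37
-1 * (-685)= 685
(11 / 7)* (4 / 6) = 22 / 21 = 1.05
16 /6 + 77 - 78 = 5 /3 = 1.67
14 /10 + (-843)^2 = 3553252 /5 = 710650.40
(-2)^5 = -32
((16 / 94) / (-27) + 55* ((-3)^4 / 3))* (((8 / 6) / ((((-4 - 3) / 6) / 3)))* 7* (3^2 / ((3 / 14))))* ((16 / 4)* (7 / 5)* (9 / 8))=-2216121432 / 235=-9430303.97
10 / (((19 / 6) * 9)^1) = 20 / 57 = 0.35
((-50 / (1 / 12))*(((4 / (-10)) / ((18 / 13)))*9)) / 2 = 780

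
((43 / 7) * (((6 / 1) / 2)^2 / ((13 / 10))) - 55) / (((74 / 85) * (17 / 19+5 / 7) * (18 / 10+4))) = -9165125 / 5970172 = -1.54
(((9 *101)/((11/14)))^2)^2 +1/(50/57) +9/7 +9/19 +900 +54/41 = 7151105378546641012461/3991868650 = 1791418006338.12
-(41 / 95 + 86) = -8211 / 95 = -86.43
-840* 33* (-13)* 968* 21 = 7325398080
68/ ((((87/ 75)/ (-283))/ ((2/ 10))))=-96220/ 29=-3317.93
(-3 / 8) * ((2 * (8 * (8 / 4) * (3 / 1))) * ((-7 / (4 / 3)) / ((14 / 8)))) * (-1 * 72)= -7776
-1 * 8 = -8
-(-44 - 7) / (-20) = -51 / 20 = -2.55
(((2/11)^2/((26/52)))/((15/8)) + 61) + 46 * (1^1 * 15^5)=63400329529/1815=34931311.04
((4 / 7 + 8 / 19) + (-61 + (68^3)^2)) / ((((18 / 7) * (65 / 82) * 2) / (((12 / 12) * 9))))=539124382421451 / 2470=218268980737.43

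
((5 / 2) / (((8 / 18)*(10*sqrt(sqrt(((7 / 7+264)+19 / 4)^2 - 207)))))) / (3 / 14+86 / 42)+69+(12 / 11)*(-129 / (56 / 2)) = 27*1160929^(3 / 4) / 63021860+4926 / 77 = 63.99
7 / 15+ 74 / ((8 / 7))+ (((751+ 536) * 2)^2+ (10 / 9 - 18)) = 1192594379 / 180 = 6625524.33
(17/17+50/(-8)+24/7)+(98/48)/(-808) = -247591/135744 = -1.82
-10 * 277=-2770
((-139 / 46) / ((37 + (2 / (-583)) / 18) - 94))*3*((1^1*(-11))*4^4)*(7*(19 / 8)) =-6402085074 / 859855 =-7445.54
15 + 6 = 21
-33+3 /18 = -197 /6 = -32.83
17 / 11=1.55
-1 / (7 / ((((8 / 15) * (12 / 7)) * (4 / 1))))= -128 / 245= -0.52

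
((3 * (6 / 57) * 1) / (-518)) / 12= -1 / 19684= -0.00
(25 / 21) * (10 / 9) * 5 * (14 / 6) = 15.43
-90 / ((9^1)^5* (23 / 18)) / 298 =-10 / 2498283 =-0.00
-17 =-17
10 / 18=5 / 9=0.56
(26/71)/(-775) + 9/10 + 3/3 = 209043/110050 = 1.90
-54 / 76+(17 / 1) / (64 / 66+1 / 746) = 15257793 / 908390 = 16.80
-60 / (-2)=30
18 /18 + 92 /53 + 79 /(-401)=2.54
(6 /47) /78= 1 /611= 0.00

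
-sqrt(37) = -6.08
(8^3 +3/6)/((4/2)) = 1025/4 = 256.25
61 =61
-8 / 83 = -0.10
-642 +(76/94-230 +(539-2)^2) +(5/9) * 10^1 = 121613923/423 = 287503.36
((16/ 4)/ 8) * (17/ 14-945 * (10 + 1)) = -145513/ 28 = -5196.89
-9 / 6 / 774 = -1 / 516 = -0.00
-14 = -14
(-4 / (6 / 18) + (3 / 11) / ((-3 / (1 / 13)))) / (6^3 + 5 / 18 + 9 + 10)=-30906 / 605605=-0.05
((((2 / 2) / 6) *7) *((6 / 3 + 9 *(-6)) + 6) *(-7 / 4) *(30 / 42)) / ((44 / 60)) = 4025 / 44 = 91.48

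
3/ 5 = 0.60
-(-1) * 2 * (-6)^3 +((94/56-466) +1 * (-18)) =-25601/28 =-914.32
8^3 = 512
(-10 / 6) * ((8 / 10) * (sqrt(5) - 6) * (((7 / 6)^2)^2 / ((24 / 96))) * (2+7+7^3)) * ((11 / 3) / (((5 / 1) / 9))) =18593344 / 135 - 9296672 * sqrt(5) / 405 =86400.10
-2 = -2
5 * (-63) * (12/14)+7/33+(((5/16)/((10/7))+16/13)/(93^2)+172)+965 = 11440791779/13192608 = 867.21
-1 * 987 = -987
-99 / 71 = -1.39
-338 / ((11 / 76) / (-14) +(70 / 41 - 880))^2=-643232041088 / 1468046198338281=-0.00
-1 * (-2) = 2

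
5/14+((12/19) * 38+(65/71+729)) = 749747/994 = 754.27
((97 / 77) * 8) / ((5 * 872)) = 0.00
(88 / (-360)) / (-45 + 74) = -11 / 1305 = -0.01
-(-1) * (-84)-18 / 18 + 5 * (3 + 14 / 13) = -840 / 13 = -64.62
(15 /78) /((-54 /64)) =-80 /351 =-0.23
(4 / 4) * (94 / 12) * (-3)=-23.50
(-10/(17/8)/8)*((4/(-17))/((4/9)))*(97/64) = 4365/9248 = 0.47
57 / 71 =0.80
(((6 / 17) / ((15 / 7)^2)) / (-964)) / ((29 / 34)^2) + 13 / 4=197607311 / 60804300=3.25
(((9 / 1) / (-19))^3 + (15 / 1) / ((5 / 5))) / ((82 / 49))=2502822 / 281219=8.90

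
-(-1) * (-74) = -74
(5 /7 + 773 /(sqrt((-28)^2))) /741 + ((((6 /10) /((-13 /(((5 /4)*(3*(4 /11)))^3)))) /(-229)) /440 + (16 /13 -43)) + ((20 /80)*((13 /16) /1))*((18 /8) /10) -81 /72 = -42.81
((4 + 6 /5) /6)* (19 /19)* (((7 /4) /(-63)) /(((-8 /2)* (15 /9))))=13 /3600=0.00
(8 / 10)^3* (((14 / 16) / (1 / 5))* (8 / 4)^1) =112 / 25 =4.48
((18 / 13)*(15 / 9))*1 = 30 / 13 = 2.31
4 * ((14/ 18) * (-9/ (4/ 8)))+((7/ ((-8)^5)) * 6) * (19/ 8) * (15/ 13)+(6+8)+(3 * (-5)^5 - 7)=-16057898849/ 1703936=-9424.00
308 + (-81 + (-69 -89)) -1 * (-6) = 75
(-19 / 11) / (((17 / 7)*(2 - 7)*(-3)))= -133 / 2805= -0.05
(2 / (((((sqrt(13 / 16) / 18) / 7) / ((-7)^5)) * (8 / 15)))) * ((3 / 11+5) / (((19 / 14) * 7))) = -3684766680 * sqrt(13) / 2717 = -4889810.53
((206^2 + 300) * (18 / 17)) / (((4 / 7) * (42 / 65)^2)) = 189663.45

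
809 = 809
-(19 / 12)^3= -6859 / 1728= -3.97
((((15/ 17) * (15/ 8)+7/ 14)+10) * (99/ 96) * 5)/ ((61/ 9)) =2454705/ 265472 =9.25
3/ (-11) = -3/ 11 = -0.27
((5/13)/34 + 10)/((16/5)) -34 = -218323/7072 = -30.87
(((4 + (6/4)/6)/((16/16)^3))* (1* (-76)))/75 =-323/75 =-4.31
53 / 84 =0.63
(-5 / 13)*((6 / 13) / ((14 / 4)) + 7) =-3245 / 1183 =-2.74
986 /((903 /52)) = 51272 /903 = 56.78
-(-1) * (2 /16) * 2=1 /4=0.25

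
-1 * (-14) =14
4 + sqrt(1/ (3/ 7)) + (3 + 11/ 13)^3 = sqrt(21)/ 3 + 133788/ 2197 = 62.42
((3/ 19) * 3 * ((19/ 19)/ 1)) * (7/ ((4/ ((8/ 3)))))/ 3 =14/ 19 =0.74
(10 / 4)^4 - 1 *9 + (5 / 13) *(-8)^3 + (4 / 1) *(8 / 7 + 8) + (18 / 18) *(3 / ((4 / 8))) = -180965 / 1456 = -124.29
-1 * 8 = -8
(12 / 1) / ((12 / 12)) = 12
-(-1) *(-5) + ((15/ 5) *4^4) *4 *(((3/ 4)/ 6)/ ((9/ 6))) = 251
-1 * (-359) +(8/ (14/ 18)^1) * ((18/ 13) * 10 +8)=53117/ 91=583.70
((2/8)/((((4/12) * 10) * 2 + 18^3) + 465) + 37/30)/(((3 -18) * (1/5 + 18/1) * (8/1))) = -1399459/2478097440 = -0.00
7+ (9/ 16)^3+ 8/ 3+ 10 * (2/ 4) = 14.84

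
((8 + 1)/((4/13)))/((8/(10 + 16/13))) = 657/16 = 41.06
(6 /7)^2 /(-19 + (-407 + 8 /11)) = -198 /114611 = -0.00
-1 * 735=-735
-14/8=-1.75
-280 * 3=-840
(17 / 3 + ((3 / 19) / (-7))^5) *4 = 22.67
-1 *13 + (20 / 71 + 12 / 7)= -11.00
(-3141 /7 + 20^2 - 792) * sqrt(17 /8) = -5885 * sqrt(34) /28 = -1225.54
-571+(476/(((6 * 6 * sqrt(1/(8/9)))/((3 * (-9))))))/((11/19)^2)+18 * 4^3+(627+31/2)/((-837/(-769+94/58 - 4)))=28475338/24273 - 85918 * sqrt(2)/121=168.94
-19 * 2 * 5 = -190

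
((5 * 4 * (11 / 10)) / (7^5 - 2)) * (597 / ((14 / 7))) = 6567 / 16805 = 0.39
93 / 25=3.72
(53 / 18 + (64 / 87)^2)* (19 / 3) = 1002535 / 45414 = 22.08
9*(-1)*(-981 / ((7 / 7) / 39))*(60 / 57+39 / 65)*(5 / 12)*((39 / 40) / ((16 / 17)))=11947252707 / 48640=245626.08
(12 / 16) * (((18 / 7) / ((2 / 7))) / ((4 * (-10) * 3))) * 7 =-63 / 160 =-0.39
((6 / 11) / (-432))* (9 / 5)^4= -729 / 55000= -0.01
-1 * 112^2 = -12544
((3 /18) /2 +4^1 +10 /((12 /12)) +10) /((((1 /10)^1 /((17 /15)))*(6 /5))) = 24565 /108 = 227.45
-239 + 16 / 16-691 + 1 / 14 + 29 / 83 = -1079009 / 1162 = -928.58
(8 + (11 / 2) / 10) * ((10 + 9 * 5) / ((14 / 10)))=335.89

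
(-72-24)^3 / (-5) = 884736 / 5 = 176947.20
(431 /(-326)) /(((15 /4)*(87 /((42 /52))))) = -3017 /921765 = -0.00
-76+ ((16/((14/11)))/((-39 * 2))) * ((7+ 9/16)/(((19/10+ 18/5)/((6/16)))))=-110777/1456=-76.08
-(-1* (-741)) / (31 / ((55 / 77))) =-17.07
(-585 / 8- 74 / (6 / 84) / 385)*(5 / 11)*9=-300231 / 968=-310.16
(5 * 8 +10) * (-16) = -800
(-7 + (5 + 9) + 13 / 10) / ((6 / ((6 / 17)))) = 83 / 170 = 0.49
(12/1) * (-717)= -8604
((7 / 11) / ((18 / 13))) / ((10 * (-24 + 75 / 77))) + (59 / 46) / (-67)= -10396247 / 491794740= -0.02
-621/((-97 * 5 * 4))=0.32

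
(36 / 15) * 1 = 12 / 5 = 2.40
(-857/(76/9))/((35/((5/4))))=-7713/2128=-3.62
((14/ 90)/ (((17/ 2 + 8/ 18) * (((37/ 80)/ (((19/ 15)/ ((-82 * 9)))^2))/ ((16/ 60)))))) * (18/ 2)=11552/ 43452379125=0.00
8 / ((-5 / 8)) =-64 / 5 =-12.80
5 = 5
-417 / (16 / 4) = -417 / 4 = -104.25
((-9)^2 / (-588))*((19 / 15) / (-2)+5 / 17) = 1557 / 33320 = 0.05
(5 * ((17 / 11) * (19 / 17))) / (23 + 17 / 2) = 190 / 693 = 0.27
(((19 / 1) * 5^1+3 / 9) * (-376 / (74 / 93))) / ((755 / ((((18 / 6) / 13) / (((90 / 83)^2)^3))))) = -5239873363984963 / 618575180625000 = -8.47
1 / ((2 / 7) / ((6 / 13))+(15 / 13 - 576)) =-273 / 156764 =-0.00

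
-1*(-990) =990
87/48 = 29/16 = 1.81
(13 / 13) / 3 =1 / 3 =0.33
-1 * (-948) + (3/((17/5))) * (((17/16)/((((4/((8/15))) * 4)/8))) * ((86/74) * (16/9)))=315856/333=948.52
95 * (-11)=-1045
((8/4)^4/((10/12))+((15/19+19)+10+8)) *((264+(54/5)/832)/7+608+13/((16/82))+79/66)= 928070021237/22822800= 40664.16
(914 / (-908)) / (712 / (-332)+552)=-37931 / 20719652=-0.00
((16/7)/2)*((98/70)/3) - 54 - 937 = -14857/15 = -990.47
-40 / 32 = -5 / 4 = -1.25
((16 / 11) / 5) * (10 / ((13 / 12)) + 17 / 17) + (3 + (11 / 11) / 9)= 39172 / 6435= 6.09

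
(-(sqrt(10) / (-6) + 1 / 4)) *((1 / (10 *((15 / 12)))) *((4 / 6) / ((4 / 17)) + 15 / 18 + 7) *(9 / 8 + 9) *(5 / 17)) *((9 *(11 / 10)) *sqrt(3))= -2673 *sqrt(3) / 425 + 1782 *sqrt(30) / 425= 12.07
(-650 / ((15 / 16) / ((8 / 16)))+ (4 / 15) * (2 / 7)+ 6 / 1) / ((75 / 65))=-295.18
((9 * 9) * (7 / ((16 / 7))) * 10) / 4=19845 / 32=620.16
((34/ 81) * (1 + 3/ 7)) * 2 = 680/ 567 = 1.20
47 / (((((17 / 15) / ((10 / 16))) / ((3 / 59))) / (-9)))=-95175 / 8024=-11.86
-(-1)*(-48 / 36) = -4 / 3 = -1.33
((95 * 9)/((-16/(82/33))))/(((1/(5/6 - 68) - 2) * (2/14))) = 4709055/10208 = 461.31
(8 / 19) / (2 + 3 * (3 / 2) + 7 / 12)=96 / 1615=0.06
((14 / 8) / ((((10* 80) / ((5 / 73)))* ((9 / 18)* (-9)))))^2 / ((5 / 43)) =2107 / 221004288000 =0.00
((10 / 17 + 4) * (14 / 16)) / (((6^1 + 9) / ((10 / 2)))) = 91 / 68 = 1.34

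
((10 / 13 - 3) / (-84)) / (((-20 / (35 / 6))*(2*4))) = -29 / 29952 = -0.00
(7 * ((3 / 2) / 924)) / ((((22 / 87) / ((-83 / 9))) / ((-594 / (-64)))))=-21663 / 5632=-3.85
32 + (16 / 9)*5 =368 / 9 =40.89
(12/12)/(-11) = -0.09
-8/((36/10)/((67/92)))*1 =-335/207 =-1.62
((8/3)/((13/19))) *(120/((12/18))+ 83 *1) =39976/39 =1025.03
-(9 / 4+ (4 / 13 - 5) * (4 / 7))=157 / 364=0.43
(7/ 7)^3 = 1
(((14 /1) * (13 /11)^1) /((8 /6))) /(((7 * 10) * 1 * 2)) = 0.09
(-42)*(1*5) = -210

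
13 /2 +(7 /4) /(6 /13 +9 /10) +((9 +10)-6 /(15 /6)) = 21581 /885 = 24.39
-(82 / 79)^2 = -6724 / 6241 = -1.08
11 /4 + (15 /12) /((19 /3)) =56 /19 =2.95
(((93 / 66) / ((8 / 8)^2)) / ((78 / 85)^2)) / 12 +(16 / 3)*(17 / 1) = 90.81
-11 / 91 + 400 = 36389 / 91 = 399.88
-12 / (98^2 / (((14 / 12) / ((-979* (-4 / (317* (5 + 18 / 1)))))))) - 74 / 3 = -198813697 / 8059128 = -24.67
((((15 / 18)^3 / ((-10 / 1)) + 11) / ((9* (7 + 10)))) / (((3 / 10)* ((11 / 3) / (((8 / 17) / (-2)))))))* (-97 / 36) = 2292595 / 55619784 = 0.04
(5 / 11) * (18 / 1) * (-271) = -24390 / 11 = -2217.27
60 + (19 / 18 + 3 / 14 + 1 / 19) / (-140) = 10053217 / 167580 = 59.99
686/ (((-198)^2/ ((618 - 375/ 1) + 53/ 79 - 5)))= 718585/ 172062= 4.18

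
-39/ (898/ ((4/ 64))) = -39/ 14368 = -0.00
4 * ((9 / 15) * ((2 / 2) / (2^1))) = 6 / 5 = 1.20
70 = 70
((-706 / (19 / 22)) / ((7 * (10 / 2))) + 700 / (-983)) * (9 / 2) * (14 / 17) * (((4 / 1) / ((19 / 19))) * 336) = -190311883776 / 1587545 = -119878.10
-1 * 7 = -7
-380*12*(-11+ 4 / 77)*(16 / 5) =12301056 / 77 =159753.97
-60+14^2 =136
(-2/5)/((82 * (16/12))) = -3/820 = -0.00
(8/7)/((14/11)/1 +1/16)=1408/1645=0.86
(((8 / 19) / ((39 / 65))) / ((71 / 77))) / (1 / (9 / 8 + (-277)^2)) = 58396.04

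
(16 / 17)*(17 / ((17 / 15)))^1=240 / 17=14.12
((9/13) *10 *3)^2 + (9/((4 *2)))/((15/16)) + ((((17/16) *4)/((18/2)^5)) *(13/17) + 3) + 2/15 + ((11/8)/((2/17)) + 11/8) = 71652328933/159668496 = 448.76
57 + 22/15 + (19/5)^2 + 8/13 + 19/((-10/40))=-2416/975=-2.48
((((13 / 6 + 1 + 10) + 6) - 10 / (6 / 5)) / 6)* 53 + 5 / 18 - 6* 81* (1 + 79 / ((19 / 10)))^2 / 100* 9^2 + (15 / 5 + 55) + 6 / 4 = -713537.02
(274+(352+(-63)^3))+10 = -249411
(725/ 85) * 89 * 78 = 1006590/ 17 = 59211.18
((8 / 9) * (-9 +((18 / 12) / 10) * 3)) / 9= -38 / 45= -0.84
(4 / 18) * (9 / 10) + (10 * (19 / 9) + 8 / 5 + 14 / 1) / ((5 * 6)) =1.42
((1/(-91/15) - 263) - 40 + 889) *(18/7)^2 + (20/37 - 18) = 636211754/164983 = 3856.23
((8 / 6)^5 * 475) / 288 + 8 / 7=123896 / 15309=8.09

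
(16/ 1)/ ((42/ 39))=104/ 7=14.86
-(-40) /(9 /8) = 320 /9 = 35.56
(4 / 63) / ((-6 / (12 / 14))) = -4 / 441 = -0.01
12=12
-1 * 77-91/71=-5558/71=-78.28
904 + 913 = 1817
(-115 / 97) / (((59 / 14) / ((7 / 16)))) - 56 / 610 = -3000627 / 13964120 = -0.21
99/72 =11/8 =1.38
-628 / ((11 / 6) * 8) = -471 / 11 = -42.82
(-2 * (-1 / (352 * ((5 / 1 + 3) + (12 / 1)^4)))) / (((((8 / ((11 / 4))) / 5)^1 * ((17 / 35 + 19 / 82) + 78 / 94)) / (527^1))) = 177717575 / 1108309768192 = 0.00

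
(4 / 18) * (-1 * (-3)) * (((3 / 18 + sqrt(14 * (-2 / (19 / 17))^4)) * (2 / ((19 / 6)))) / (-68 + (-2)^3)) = -2312 * sqrt(14) / 130321- 1 / 1083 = -0.07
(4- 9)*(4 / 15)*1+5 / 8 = -17 / 24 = -0.71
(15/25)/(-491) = -0.00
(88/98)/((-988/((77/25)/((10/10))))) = -121/43225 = -0.00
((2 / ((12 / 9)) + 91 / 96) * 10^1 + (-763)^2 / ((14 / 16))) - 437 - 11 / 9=95748805 / 144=664922.26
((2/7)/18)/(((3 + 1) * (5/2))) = 1/630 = 0.00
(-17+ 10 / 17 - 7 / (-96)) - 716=-732.34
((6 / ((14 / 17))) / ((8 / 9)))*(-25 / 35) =-2295 / 392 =-5.85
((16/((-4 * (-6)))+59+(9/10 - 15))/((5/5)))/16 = 2.85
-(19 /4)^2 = -22.56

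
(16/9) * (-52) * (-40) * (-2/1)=-7395.56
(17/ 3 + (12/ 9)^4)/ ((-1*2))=-715/ 162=-4.41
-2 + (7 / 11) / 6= -125 / 66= -1.89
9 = 9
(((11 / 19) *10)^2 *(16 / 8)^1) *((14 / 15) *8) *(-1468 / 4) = -198943360 / 1083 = -183696.55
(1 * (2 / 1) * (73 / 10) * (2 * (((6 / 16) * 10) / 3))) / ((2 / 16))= 292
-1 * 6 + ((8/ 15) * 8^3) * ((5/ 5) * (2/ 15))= 6842/ 225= 30.41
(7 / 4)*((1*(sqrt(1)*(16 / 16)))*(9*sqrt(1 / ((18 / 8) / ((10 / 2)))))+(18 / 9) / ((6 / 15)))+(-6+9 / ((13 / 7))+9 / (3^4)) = 3607 / 468+21*sqrt(5) / 2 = 31.19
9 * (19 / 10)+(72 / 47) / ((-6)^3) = 24101 / 1410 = 17.09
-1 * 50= -50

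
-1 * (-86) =86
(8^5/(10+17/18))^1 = 589824/197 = 2994.03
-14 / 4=-7 / 2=-3.50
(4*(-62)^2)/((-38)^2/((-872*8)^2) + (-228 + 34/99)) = -18519596384256/274200517733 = -67.54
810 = 810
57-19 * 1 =38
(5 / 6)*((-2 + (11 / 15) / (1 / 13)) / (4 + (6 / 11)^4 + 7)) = 1654433 / 2922246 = 0.57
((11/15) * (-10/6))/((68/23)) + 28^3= 13434371/612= 21951.59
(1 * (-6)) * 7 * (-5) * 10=2100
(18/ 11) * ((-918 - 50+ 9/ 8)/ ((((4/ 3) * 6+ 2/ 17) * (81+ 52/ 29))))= -2.35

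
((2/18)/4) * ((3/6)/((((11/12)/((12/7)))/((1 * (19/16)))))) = 19/616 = 0.03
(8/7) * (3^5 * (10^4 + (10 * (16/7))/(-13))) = 1768728960/637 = 2776654.57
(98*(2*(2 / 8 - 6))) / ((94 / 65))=-73255 / 94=-779.31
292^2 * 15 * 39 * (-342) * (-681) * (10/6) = 19361702224800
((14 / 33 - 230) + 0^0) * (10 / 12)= -37715 / 198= -190.48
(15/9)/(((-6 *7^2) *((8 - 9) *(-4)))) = -5/3528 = -0.00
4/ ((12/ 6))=2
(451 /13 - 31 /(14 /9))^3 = 19400056703 /6028568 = 3218.02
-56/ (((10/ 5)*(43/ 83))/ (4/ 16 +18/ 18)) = -67.56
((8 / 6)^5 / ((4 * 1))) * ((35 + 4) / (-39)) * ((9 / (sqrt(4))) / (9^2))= -128 / 2187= -0.06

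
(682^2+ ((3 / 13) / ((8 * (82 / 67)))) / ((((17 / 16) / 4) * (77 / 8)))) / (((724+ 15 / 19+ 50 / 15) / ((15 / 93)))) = 103.03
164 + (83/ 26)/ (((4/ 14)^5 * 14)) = 472179/ 1664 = 283.76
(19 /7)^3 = 6859 /343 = 20.00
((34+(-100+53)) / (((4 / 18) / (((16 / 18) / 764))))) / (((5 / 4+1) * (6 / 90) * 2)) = -130 / 573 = -0.23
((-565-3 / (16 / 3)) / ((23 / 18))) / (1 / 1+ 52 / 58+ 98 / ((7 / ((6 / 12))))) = -787263 / 15824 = -49.75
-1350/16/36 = -75/32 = -2.34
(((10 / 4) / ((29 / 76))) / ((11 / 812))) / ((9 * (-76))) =-70 / 99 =-0.71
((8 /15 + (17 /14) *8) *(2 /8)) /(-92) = -269 /9660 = -0.03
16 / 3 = 5.33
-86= -86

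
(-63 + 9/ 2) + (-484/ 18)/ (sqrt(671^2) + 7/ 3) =-88688/ 1515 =-58.54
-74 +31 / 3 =-191 / 3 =-63.67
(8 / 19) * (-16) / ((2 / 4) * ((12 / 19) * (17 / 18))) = -384 / 17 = -22.59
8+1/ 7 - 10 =-13/ 7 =-1.86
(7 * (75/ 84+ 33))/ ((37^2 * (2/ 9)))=0.78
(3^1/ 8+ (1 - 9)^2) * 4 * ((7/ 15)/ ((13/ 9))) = 2163/ 26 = 83.19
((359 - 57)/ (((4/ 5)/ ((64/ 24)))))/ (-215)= -604/ 129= -4.68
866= 866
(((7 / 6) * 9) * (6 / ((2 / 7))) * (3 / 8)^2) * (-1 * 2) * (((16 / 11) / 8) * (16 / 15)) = -1323 / 110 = -12.03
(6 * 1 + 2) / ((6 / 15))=20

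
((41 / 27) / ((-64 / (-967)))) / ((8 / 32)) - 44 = 20639 / 432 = 47.78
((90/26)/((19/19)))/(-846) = -5/1222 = -0.00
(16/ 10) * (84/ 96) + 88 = 447/ 5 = 89.40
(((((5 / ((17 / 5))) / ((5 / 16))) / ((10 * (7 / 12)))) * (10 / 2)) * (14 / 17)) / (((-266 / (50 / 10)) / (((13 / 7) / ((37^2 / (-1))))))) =31200 / 368341771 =0.00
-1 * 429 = -429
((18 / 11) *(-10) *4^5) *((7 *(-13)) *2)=33546240 / 11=3049658.18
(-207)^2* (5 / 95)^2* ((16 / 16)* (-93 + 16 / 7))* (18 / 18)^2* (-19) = 27209115 / 133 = 204579.81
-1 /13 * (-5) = 5 /13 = 0.38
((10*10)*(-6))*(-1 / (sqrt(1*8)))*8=1200*sqrt(2)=1697.06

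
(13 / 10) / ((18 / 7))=91 / 180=0.51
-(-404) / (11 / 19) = 7676 / 11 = 697.82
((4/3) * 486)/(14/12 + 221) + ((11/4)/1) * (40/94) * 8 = 769256/62651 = 12.28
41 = 41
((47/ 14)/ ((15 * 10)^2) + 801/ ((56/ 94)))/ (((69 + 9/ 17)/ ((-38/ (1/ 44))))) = -1504797815741/ 46541250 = -32332.56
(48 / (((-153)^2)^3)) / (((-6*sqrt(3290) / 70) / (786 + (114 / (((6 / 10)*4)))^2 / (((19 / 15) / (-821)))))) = 1299218*sqrt(3290) / 66989067658407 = 0.00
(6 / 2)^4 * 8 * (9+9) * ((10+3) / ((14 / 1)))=75816 / 7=10830.86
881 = 881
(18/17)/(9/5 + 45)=0.02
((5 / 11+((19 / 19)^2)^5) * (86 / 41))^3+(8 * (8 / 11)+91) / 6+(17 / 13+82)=304919461257 / 2385080126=127.84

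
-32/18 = -16/9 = -1.78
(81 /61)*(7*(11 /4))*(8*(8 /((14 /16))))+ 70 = 1939.64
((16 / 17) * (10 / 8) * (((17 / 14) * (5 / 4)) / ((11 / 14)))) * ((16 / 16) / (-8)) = -25 / 88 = -0.28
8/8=1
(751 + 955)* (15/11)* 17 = 435030/11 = 39548.18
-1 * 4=-4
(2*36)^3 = 373248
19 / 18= 1.06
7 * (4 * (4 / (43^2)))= 0.06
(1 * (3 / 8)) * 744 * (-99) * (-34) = 939114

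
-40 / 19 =-2.11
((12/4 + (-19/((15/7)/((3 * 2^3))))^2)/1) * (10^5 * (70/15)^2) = 887622064000/9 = 98624673777.78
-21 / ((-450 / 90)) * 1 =21 / 5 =4.20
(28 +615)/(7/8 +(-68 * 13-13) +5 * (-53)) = -5144/9289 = -0.55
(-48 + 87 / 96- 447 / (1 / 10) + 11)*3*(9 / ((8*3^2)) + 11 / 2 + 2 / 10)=-78743.99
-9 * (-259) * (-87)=-202797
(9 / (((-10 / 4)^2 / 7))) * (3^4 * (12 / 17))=244944 / 425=576.34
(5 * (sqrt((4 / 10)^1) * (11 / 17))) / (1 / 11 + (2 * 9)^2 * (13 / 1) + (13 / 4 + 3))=0.00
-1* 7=-7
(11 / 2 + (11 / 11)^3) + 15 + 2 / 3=133 / 6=22.17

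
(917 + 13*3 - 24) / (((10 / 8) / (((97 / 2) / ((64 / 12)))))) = 67803 / 10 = 6780.30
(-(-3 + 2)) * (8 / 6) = 4 / 3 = 1.33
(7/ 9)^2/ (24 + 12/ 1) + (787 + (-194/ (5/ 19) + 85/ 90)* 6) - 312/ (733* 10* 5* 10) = -969996188023/ 267178500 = -3630.52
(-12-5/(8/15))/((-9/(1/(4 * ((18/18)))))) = 19/32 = 0.59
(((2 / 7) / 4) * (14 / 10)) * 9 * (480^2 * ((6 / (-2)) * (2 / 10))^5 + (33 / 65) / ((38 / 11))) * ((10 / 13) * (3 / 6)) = -9956681973 / 1605500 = -6201.61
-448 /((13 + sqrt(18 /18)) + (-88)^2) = -224 /3879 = -0.06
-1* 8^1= -8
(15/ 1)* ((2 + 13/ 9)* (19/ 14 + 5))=13795/ 42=328.45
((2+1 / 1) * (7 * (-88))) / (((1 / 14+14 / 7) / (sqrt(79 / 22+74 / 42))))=-56 * sqrt(1142526) / 29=-2064.06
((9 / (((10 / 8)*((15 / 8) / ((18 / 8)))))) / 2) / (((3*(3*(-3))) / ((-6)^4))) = -5184 / 25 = -207.36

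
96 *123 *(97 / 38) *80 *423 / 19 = 19379761920 / 361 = 53683551.02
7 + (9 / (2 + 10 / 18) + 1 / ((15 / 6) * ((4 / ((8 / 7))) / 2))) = 8654 / 805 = 10.75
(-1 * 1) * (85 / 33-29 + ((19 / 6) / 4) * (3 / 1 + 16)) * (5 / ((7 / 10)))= 75125 / 924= 81.30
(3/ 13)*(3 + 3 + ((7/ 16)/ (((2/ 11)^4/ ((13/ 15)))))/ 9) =1539691/ 149760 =10.28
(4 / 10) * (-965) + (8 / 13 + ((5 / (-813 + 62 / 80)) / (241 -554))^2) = -518082698548417490 / 1344326363500237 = -385.38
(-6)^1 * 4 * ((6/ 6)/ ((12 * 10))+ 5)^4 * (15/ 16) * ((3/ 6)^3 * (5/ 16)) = -130466162401/ 235929600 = -552.99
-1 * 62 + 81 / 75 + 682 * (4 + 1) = 83727 / 25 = 3349.08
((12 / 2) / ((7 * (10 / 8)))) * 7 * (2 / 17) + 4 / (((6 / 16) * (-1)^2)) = 2864 / 255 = 11.23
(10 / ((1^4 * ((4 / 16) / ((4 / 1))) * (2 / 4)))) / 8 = 40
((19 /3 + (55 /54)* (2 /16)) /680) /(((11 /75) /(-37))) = -516335 /215424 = -2.40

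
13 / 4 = 3.25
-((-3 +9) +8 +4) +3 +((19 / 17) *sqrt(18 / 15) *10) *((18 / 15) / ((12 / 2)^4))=-14.99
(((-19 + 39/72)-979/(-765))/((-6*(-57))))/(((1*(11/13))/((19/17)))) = -1366729/20599920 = -0.07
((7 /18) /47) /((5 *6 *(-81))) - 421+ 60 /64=-3454224373 /8223120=-420.06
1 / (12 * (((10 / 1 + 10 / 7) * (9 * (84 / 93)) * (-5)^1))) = -31 / 172800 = -0.00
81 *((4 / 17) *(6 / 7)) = 1944 / 119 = 16.34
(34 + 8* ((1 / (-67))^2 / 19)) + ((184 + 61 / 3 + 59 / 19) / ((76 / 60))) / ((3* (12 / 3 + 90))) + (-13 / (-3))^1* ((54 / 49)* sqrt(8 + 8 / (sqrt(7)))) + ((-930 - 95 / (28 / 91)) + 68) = -1038434031095 / 913978356 + 468* sqrt(14* sqrt(7) + 98) / 343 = -1120.31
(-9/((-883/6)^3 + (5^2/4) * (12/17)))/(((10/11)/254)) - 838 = -4458115951814/5319952445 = -838.00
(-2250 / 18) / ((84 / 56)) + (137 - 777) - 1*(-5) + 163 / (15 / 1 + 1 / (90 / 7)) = -2880325 / 4071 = -707.52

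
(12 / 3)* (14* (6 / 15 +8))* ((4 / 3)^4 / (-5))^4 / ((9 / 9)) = 3367254360064 / 44840334375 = 75.09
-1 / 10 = -0.10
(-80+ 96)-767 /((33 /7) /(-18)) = 32390 /11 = 2944.55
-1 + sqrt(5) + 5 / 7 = -2 / 7 + sqrt(5) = 1.95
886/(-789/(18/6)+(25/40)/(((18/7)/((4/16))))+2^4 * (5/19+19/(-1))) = -9696384/6158503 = -1.57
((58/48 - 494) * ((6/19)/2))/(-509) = 11827/77368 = 0.15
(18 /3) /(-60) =-1 /10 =-0.10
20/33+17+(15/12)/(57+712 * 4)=1350277/76692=17.61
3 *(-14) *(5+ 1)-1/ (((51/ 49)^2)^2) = -1710595453/ 6765201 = -252.85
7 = 7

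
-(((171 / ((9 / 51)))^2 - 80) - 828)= -938053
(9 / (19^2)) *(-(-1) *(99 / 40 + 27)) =0.73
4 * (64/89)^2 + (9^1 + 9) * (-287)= -40903502/7921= -5163.93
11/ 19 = 0.58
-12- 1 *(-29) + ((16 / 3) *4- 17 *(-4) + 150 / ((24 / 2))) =118.83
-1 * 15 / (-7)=15 / 7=2.14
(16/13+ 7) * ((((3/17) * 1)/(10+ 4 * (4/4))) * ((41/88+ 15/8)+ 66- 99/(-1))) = 2363523/136136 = 17.36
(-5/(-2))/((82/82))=5/2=2.50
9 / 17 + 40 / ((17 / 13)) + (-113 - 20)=-1732 / 17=-101.88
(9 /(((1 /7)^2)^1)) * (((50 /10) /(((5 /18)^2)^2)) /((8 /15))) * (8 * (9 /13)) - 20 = 1249942732 /325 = 3845977.64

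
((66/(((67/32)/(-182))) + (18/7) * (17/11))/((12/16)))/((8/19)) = -18154.82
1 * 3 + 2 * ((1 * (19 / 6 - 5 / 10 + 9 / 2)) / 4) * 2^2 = 52 / 3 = 17.33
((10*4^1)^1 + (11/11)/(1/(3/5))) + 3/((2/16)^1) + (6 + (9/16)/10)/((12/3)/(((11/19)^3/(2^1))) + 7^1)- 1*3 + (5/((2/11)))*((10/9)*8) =28299956707/92432160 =306.17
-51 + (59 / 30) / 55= -84091 / 1650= -50.96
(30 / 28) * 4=30 / 7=4.29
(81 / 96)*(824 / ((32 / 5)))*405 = 43996.29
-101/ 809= -0.12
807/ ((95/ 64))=51648/ 95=543.66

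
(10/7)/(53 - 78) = -2/35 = -0.06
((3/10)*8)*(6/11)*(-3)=-216/55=-3.93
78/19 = 4.11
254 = 254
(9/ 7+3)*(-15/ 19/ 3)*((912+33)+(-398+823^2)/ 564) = -30247775/ 12502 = -2419.43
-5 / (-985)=1 / 197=0.01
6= 6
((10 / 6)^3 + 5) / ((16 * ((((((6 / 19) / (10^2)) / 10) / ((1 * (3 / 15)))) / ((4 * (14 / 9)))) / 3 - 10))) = -1729000 / 28727757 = -0.06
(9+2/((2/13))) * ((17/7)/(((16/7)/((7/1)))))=1309/8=163.62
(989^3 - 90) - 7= 967361572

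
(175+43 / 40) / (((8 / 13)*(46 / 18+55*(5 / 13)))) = 10712403 / 887680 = 12.07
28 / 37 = 0.76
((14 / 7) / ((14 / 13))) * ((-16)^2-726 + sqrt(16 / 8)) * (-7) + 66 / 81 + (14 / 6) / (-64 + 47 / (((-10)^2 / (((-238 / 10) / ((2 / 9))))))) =6092.41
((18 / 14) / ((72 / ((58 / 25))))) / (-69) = -29 / 48300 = -0.00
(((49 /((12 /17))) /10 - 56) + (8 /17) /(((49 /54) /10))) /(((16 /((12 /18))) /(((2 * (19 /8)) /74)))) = -83323949 /710115840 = -0.12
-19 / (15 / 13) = -247 / 15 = -16.47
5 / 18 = 0.28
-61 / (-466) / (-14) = -61 / 6524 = -0.01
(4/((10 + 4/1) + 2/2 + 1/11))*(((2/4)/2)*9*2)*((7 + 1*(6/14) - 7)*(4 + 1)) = 1485/581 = 2.56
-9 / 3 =-3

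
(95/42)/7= 95/294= 0.32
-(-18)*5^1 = 90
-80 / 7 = -11.43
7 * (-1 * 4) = -28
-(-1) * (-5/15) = -1/3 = -0.33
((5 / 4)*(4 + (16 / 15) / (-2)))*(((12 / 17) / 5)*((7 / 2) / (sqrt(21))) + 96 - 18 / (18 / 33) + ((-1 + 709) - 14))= 26*sqrt(21) / 255 + 9841 / 3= 3280.80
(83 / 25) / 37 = 83 / 925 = 0.09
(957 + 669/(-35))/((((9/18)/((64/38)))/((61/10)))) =64076352/3325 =19271.08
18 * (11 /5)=198 /5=39.60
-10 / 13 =-0.77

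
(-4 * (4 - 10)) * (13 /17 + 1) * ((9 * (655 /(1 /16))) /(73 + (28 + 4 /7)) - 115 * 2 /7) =356652000 /9401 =37937.67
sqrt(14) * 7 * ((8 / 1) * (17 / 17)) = 209.53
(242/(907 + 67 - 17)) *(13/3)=286/261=1.10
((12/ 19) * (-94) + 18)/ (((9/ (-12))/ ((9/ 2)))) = 4716/ 19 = 248.21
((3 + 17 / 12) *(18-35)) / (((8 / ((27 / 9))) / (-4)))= 901 / 8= 112.62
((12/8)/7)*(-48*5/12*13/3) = -130/7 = -18.57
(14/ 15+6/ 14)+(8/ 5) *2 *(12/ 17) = 6463/ 1785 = 3.62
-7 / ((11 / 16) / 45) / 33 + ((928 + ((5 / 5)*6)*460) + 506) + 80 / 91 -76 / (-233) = 10727442458 / 2565563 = 4181.32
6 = 6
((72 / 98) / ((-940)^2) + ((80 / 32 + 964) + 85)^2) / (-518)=-2134.46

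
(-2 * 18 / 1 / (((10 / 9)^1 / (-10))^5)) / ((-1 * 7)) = -2125764 / 7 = -303680.57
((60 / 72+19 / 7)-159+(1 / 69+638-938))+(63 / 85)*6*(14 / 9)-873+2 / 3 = -108455287 / 82110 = -1320.85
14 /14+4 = 5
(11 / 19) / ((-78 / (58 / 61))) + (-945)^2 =40365622706 / 45201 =893024.99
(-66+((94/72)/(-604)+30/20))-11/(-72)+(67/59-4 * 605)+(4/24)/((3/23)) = -353785087/142544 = -2481.94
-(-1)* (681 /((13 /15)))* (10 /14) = 51075 /91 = 561.26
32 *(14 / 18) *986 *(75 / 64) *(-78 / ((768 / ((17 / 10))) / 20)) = -19066775 / 192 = -99306.12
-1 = -1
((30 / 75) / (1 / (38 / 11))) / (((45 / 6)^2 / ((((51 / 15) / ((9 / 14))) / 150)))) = 36176 / 41765625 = 0.00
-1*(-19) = 19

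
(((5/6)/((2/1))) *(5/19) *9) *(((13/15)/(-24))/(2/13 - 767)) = 845/18183456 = 0.00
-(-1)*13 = 13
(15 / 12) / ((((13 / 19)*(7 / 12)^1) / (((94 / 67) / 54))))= 4465 / 54873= 0.08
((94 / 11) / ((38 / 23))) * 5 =5405 / 209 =25.86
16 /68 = 4 /17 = 0.24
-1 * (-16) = 16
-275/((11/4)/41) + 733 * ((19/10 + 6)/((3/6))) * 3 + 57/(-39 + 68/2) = 153164/5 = 30632.80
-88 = -88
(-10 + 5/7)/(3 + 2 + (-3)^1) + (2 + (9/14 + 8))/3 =-23/21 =-1.10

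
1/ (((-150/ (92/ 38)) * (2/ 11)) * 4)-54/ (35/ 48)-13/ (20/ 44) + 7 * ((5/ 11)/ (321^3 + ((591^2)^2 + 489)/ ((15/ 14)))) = -10265768545655782301/ 99978914566561800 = -102.68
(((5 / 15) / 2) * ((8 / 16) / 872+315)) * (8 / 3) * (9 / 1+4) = 7141693 / 3924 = 1820.00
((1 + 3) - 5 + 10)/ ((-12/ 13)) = -39/ 4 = -9.75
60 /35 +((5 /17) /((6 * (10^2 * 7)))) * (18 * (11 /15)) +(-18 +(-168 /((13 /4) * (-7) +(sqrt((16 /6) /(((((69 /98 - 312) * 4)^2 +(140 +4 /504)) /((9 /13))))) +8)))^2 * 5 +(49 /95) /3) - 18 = 614.62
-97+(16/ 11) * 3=-92.64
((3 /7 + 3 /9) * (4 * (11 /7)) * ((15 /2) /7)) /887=1760 /304241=0.01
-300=-300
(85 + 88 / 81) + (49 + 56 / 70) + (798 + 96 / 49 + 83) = 20218991 / 19845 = 1018.85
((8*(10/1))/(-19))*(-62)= 4960/19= 261.05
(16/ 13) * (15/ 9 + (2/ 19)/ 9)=4592/ 2223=2.07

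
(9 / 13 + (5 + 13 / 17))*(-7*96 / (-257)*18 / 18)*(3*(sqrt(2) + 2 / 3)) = 1917888 / 56797 + 2876832*sqrt(2) / 56797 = 105.40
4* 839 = 3356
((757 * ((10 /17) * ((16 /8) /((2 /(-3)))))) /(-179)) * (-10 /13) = -227100 /39559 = -5.74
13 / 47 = 0.28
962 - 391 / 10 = 9229 / 10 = 922.90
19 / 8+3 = 43 / 8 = 5.38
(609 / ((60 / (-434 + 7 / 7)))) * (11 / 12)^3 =-116993569 / 34560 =-3385.23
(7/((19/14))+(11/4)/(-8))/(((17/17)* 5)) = 2927/3040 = 0.96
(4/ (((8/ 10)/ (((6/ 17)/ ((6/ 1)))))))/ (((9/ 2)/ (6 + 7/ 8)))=275/ 612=0.45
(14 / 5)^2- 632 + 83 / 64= -622.86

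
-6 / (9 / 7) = -14 / 3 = -4.67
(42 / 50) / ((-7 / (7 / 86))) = -21 / 2150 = -0.01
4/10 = 2/5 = 0.40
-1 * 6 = -6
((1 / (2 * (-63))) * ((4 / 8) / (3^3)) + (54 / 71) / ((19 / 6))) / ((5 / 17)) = 37453499 / 45892980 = 0.82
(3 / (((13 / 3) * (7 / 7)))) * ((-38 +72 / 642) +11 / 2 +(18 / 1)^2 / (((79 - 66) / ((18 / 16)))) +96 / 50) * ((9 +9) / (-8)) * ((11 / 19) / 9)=4181859 / 17178850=0.24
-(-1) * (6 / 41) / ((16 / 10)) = 15 / 164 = 0.09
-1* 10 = -10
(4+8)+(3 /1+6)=21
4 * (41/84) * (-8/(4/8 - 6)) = 656/231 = 2.84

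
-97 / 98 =-0.99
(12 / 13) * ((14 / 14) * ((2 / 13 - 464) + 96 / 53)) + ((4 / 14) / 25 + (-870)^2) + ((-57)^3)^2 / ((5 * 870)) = 785558008333429 / 90913550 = 8640714.26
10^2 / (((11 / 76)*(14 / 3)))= 11400 / 77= 148.05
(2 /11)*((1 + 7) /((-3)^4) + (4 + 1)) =826 /891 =0.93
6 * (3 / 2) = 9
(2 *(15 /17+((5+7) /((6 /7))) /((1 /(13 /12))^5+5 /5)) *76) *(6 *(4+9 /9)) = 89074683408 /2108425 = 42247.02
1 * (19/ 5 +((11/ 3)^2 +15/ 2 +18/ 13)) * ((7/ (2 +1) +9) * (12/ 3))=2078828/ 1755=1184.52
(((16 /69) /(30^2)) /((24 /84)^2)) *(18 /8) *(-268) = -3283 /1725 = -1.90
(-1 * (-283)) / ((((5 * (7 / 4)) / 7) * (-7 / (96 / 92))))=-27168 / 805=-33.75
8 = 8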